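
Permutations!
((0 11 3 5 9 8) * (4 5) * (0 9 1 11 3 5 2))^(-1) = (0 2 4 3)(1 5 11)(8 9)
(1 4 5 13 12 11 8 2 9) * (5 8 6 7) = (1 4 8 2 9)(5 13 12 11 6 7) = [0, 4, 9, 3, 8, 13, 7, 5, 2, 1, 10, 6, 11, 12]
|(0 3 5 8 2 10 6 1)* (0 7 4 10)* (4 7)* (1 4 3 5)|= |(0 5 8 2)(1 3)(4 10 6)|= 12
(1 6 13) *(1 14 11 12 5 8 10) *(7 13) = [0, 6, 2, 3, 4, 8, 7, 13, 10, 9, 1, 12, 5, 14, 11] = (1 6 7 13 14 11 12 5 8 10)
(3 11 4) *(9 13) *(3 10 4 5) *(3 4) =[0, 1, 2, 11, 10, 4, 6, 7, 8, 13, 3, 5, 12, 9] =(3 11 5 4 10)(9 13)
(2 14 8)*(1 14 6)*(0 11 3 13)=(0 11 3 13)(1 14 8 2 6)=[11, 14, 6, 13, 4, 5, 1, 7, 2, 9, 10, 3, 12, 0, 8]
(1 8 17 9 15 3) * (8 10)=(1 10 8 17 9 15 3)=[0, 10, 2, 1, 4, 5, 6, 7, 17, 15, 8, 11, 12, 13, 14, 3, 16, 9]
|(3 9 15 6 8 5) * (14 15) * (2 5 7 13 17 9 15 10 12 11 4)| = |(2 5 3 15 6 8 7 13 17 9 14 10 12 11 4)| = 15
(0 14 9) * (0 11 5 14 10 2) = [10, 1, 0, 3, 4, 14, 6, 7, 8, 11, 2, 5, 12, 13, 9] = (0 10 2)(5 14 9 11)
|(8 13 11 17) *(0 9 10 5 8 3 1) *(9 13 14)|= |(0 13 11 17 3 1)(5 8 14 9 10)|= 30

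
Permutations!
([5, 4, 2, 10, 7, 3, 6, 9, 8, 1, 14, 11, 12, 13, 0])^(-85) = (14)(1 9 7 4)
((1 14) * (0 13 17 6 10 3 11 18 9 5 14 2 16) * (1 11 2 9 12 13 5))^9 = (0 10 12 5 3 13 14 2 17 11 16 6 18)(1 9)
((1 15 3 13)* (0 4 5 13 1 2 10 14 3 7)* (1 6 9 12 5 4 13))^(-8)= (0 3 1 2 9 7 14 5 13 6 15 10 12)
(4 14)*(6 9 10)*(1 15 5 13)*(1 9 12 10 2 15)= [0, 1, 15, 3, 14, 13, 12, 7, 8, 2, 6, 11, 10, 9, 4, 5]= (2 15 5 13 9)(4 14)(6 12 10)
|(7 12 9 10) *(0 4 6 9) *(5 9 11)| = 9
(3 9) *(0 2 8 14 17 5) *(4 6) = [2, 1, 8, 9, 6, 0, 4, 7, 14, 3, 10, 11, 12, 13, 17, 15, 16, 5] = (0 2 8 14 17 5)(3 9)(4 6)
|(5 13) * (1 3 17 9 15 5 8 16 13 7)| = |(1 3 17 9 15 5 7)(8 16 13)| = 21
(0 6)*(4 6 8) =(0 8 4 6) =[8, 1, 2, 3, 6, 5, 0, 7, 4]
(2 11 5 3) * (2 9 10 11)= (3 9 10 11 5)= [0, 1, 2, 9, 4, 3, 6, 7, 8, 10, 11, 5]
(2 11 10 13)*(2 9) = [0, 1, 11, 3, 4, 5, 6, 7, 8, 2, 13, 10, 12, 9] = (2 11 10 13 9)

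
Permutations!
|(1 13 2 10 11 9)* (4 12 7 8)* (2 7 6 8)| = 28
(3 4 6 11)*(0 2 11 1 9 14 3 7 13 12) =(0 2 11 7 13 12)(1 9 14 3 4 6) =[2, 9, 11, 4, 6, 5, 1, 13, 8, 14, 10, 7, 0, 12, 3]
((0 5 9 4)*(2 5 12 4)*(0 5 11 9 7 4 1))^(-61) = (0 1 12)(2 9 11)(4 7 5)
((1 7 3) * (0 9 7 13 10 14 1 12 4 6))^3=((0 9 7 3 12 4 6)(1 13 10 14))^3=(0 3 6 7 4 9 12)(1 14 10 13)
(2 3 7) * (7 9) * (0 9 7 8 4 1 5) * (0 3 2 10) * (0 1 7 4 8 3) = [9, 5, 2, 4, 7, 0, 6, 10, 8, 3, 1] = (0 9 3 4 7 10 1 5)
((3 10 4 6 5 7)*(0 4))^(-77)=((0 4 6 5 7 3 10))^(-77)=(10)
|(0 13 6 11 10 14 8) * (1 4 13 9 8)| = 21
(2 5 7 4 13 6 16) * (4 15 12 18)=(2 5 7 15 12 18 4 13 6 16)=[0, 1, 5, 3, 13, 7, 16, 15, 8, 9, 10, 11, 18, 6, 14, 12, 2, 17, 4]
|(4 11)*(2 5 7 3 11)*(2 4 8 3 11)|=|(2 5 7 11 8 3)|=6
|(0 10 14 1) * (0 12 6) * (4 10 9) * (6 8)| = 9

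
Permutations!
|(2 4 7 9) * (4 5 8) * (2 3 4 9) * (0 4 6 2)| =6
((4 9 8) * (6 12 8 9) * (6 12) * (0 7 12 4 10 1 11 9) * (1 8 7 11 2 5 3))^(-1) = (0 9 11)(1 3 5 2)(7 12)(8 10)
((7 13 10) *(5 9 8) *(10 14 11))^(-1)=(5 8 9)(7 10 11 14 13)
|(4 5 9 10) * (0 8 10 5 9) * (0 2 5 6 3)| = 14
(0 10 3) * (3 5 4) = (0 10 5 4 3) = [10, 1, 2, 0, 3, 4, 6, 7, 8, 9, 5]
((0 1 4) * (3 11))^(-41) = (0 1 4)(3 11)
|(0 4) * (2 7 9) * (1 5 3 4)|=15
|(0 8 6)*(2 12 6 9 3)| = |(0 8 9 3 2 12 6)| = 7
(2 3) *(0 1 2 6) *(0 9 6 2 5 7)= (0 1 5 7)(2 3)(6 9)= [1, 5, 3, 2, 4, 7, 9, 0, 8, 6]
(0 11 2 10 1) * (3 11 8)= (0 8 3 11 2 10 1)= [8, 0, 10, 11, 4, 5, 6, 7, 3, 9, 1, 2]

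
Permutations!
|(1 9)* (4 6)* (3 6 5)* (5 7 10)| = 6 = |(1 9)(3 6 4 7 10 5)|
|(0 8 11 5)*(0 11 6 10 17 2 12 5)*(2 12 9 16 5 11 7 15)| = 42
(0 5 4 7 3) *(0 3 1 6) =[5, 6, 2, 3, 7, 4, 0, 1] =(0 5 4 7 1 6)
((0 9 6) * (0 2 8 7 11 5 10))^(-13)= (0 7 9 11 6 5 2 10 8)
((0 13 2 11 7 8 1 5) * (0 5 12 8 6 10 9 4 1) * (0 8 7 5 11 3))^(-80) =((0 13 2 3)(1 12 7 6 10 9 4)(5 11))^(-80) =(13)(1 10 12 9 7 4 6)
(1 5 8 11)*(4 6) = [0, 5, 2, 3, 6, 8, 4, 7, 11, 9, 10, 1] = (1 5 8 11)(4 6)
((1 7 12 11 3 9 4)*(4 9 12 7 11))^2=(1 3 4 11 12)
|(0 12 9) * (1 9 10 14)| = |(0 12 10 14 1 9)| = 6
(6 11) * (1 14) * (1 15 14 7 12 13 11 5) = (1 7 12 13 11 6 5)(14 15) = [0, 7, 2, 3, 4, 1, 5, 12, 8, 9, 10, 6, 13, 11, 15, 14]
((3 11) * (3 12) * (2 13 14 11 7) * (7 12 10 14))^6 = (14)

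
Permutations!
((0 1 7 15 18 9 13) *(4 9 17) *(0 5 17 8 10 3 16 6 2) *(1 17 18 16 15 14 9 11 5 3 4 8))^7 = ((0 17 8 10 4 11 5 18 1 7 14 9 13 3 15 16 6 2))^7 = (0 18 15 10 14 2 5 3 8 7 6 11 13 17 1 16 4 9)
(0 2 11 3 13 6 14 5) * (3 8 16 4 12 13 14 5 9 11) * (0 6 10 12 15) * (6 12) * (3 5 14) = (0 2 5 12 13 10 6 14 9 11 8 16 4 15) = [2, 1, 5, 3, 15, 12, 14, 7, 16, 11, 6, 8, 13, 10, 9, 0, 4]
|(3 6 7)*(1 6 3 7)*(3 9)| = 2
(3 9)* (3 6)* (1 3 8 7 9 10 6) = [0, 3, 2, 10, 4, 5, 8, 9, 7, 1, 6] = (1 3 10 6 8 7 9)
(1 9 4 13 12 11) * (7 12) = (1 9 4 13 7 12 11) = [0, 9, 2, 3, 13, 5, 6, 12, 8, 4, 10, 1, 11, 7]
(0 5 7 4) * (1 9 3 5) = (0 1 9 3 5 7 4) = [1, 9, 2, 5, 0, 7, 6, 4, 8, 3]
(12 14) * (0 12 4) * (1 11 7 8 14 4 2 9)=(0 12 4)(1 11 7 8 14 2 9)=[12, 11, 9, 3, 0, 5, 6, 8, 14, 1, 10, 7, 4, 13, 2]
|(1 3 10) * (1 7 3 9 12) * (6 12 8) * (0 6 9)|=12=|(0 6 12 1)(3 10 7)(8 9)|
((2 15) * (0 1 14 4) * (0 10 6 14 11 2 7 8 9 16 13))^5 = (0 7)(1 8)(2 16)(4 10 6 14)(9 11)(13 15)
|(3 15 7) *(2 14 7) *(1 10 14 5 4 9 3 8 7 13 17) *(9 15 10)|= 28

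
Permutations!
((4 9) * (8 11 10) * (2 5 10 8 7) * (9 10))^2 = ((2 5 9 4 10 7)(8 11))^2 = (11)(2 9 10)(4 7 5)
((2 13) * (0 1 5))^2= (13)(0 5 1)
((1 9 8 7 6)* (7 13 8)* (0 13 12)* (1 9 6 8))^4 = ((0 13 1 6 9 7 8 12))^4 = (0 9)(1 8)(6 12)(7 13)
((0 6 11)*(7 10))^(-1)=(0 11 6)(7 10)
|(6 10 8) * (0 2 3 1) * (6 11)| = 4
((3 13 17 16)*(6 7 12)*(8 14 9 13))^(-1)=((3 8 14 9 13 17 16)(6 7 12))^(-1)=(3 16 17 13 9 14 8)(6 12 7)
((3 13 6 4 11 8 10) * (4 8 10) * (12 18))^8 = (18)(3 13 6 8 4 11 10)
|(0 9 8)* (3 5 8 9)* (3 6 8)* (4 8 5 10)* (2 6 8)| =6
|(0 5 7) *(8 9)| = 6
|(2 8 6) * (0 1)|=6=|(0 1)(2 8 6)|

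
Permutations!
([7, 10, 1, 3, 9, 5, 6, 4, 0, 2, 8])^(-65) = [8, 2, 9, 3, 7, 5, 6, 0, 10, 4, 1]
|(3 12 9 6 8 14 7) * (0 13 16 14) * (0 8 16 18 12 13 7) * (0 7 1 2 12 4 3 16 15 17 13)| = 12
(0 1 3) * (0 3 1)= [0, 1, 2, 3]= (3)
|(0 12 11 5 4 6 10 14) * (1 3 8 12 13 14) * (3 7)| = |(0 13 14)(1 7 3 8 12 11 5 4 6 10)| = 30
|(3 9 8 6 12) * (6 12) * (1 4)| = 4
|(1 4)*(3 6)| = 2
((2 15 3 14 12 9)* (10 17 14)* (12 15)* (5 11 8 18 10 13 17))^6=((2 12 9)(3 13 17 14 15)(5 11 8 18 10))^6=(3 13 17 14 15)(5 11 8 18 10)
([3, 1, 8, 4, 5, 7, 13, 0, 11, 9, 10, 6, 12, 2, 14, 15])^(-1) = [7, 1, 13, 0, 3, 4, 11, 5, 2, 9, 10, 8, 12, 6, 14, 15]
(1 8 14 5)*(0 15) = (0 15)(1 8 14 5) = [15, 8, 2, 3, 4, 1, 6, 7, 14, 9, 10, 11, 12, 13, 5, 0]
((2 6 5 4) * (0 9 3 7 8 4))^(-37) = ((0 9 3 7 8 4 2 6 5))^(-37) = (0 5 6 2 4 8 7 3 9)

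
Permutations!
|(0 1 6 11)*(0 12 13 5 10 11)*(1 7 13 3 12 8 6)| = 8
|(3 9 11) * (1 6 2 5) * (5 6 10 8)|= 12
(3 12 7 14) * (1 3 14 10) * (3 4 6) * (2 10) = (14)(1 4 6 3 12 7 2 10) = [0, 4, 10, 12, 6, 5, 3, 2, 8, 9, 1, 11, 7, 13, 14]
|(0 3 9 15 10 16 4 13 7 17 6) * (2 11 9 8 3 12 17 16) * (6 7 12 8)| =60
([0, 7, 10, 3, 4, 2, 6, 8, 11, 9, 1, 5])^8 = [0, 7, 10, 3, 4, 2, 6, 8, 11, 9, 1, 5]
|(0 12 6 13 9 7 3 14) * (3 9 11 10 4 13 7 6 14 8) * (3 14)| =|(0 12 3 8 14)(4 13 11 10)(6 7 9)| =60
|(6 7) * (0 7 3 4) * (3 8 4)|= |(0 7 6 8 4)|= 5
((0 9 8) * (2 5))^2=((0 9 8)(2 5))^2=(0 8 9)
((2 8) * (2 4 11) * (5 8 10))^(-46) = ((2 10 5 8 4 11))^(-46) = (2 5 4)(8 11 10)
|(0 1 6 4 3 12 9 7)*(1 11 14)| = 10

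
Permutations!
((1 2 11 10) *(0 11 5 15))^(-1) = (0 15 5 2 1 10 11)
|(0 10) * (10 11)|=3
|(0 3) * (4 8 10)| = |(0 3)(4 8 10)| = 6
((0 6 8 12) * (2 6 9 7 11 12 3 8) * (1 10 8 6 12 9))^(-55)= ((0 1 10 8 3 6 2 12)(7 11 9))^(-55)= (0 1 10 8 3 6 2 12)(7 9 11)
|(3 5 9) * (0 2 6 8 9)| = 7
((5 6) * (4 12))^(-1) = (4 12)(5 6)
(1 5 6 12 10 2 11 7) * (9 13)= (1 5 6 12 10 2 11 7)(9 13)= [0, 5, 11, 3, 4, 6, 12, 1, 8, 13, 2, 7, 10, 9]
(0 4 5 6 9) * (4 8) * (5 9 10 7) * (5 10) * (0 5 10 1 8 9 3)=(0 9 5 6 10 7 1 8 4 3)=[9, 8, 2, 0, 3, 6, 10, 1, 4, 5, 7]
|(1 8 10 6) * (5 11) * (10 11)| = |(1 8 11 5 10 6)| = 6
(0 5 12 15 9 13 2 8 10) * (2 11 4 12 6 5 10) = [10, 1, 8, 3, 12, 6, 5, 7, 2, 13, 0, 4, 15, 11, 14, 9] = (0 10)(2 8)(4 12 15 9 13 11)(5 6)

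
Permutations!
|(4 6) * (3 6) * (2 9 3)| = 5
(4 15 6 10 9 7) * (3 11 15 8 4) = (3 11 15 6 10 9 7)(4 8) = [0, 1, 2, 11, 8, 5, 10, 3, 4, 7, 9, 15, 12, 13, 14, 6]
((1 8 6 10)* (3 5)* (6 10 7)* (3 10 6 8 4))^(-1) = (1 10 5 3 4)(6 8 7)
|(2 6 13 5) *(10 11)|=|(2 6 13 5)(10 11)|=4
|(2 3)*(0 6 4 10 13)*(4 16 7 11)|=8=|(0 6 16 7 11 4 10 13)(2 3)|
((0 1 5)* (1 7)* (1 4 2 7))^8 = (0 5 1)(2 4 7)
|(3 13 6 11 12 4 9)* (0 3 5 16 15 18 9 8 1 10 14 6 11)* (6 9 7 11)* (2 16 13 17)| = 19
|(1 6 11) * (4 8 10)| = 3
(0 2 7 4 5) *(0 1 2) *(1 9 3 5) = (1 2 7 4)(3 5 9) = [0, 2, 7, 5, 1, 9, 6, 4, 8, 3]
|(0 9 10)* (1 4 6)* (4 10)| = |(0 9 4 6 1 10)| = 6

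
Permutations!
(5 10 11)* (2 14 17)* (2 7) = (2 14 17 7)(5 10 11) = [0, 1, 14, 3, 4, 10, 6, 2, 8, 9, 11, 5, 12, 13, 17, 15, 16, 7]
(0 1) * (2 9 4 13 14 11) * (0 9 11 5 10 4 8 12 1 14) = (0 14 5 10 4 13)(1 9 8 12)(2 11) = [14, 9, 11, 3, 13, 10, 6, 7, 12, 8, 4, 2, 1, 0, 5]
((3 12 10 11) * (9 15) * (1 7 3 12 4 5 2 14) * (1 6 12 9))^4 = ((1 7 3 4 5 2 14 6 12 10 11 9 15))^4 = (1 5 12 15 4 6 9 3 14 11 7 2 10)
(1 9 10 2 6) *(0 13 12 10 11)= (0 13 12 10 2 6 1 9 11)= [13, 9, 6, 3, 4, 5, 1, 7, 8, 11, 2, 0, 10, 12]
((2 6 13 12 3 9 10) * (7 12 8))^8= ((2 6 13 8 7 12 3 9 10))^8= (2 10 9 3 12 7 8 13 6)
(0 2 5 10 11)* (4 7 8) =(0 2 5 10 11)(4 7 8) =[2, 1, 5, 3, 7, 10, 6, 8, 4, 9, 11, 0]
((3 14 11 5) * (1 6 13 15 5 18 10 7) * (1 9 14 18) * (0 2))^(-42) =(1 18)(3 11)(5 14)(6 10)(7 13)(9 15)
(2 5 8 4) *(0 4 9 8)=[4, 1, 5, 3, 2, 0, 6, 7, 9, 8]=(0 4 2 5)(8 9)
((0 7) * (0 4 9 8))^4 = ((0 7 4 9 8))^4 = (0 8 9 4 7)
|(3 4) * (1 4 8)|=4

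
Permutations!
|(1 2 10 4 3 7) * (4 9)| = 7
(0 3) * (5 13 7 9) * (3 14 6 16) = (0 14 6 16 3)(5 13 7 9) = [14, 1, 2, 0, 4, 13, 16, 9, 8, 5, 10, 11, 12, 7, 6, 15, 3]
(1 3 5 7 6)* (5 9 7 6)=[0, 3, 2, 9, 4, 6, 1, 5, 8, 7]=(1 3 9 7 5 6)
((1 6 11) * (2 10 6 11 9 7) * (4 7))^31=(1 11)(2 10 6 9 4 7)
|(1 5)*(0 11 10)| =|(0 11 10)(1 5)| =6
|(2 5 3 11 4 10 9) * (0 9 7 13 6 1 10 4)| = |(0 9 2 5 3 11)(1 10 7 13 6)| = 30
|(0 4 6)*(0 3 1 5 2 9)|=8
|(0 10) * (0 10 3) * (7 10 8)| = |(0 3)(7 10 8)| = 6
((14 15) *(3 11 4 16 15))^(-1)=((3 11 4 16 15 14))^(-1)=(3 14 15 16 4 11)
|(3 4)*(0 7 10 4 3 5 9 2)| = 7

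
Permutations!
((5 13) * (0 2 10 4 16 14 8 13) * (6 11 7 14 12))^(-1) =(0 5 13 8 14 7 11 6 12 16 4 10 2) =((0 2 10 4 16 12 6 11 7 14 8 13 5))^(-1)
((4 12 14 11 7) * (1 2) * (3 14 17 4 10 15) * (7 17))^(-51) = (1 2)(3 17 7)(4 10 14)(11 12 15)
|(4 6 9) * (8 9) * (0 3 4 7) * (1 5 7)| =|(0 3 4 6 8 9 1 5 7)| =9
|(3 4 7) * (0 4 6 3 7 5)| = |(7)(0 4 5)(3 6)| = 6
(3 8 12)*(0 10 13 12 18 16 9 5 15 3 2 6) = (0 10 13 12 2 6)(3 8 18 16 9 5 15) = [10, 1, 6, 8, 4, 15, 0, 7, 18, 5, 13, 11, 2, 12, 14, 3, 9, 17, 16]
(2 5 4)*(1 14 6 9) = (1 14 6 9)(2 5 4) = [0, 14, 5, 3, 2, 4, 9, 7, 8, 1, 10, 11, 12, 13, 6]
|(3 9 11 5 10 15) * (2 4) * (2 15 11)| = |(2 4 15 3 9)(5 10 11)| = 15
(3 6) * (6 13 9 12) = (3 13 9 12 6) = [0, 1, 2, 13, 4, 5, 3, 7, 8, 12, 10, 11, 6, 9]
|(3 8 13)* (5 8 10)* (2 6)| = 10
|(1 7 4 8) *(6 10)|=|(1 7 4 8)(6 10)|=4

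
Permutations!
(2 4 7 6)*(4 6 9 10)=(2 6)(4 7 9 10)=[0, 1, 6, 3, 7, 5, 2, 9, 8, 10, 4]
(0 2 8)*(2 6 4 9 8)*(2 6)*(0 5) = (0 2 6 4 9 8 5) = [2, 1, 6, 3, 9, 0, 4, 7, 5, 8]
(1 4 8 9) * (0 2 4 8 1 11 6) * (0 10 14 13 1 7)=[2, 8, 4, 3, 7, 5, 10, 0, 9, 11, 14, 6, 12, 1, 13]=(0 2 4 7)(1 8 9 11 6 10 14 13)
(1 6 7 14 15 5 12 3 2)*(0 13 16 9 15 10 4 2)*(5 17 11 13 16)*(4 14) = (0 16 9 15 17 11 13 5 12 3)(1 6 7 4 2)(10 14) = [16, 6, 1, 0, 2, 12, 7, 4, 8, 15, 14, 13, 3, 5, 10, 17, 9, 11]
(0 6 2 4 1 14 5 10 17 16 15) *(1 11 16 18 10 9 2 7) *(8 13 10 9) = (0 6 7 1 14 5 8 13 10 17 18 9 2 4 11 16 15) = [6, 14, 4, 3, 11, 8, 7, 1, 13, 2, 17, 16, 12, 10, 5, 0, 15, 18, 9]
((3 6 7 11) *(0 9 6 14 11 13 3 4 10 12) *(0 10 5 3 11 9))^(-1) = (3 5 4 11 13 7 6 9 14)(10 12)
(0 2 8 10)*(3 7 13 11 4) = (0 2 8 10)(3 7 13 11 4) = [2, 1, 8, 7, 3, 5, 6, 13, 10, 9, 0, 4, 12, 11]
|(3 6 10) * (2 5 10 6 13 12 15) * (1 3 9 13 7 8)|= |(1 3 7 8)(2 5 10 9 13 12 15)|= 28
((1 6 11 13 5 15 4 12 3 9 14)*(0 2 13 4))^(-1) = (0 15 5 13 2)(1 14 9 3 12 4 11 6)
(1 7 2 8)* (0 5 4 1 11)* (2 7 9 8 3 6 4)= (0 5 2 3 6 4 1 9 8 11)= [5, 9, 3, 6, 1, 2, 4, 7, 11, 8, 10, 0]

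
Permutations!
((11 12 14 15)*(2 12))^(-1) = ((2 12 14 15 11))^(-1) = (2 11 15 14 12)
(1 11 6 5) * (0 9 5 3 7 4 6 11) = [9, 0, 2, 7, 6, 1, 3, 4, 8, 5, 10, 11] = (11)(0 9 5 1)(3 7 4 6)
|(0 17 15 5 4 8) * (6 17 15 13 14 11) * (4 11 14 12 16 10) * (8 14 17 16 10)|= 42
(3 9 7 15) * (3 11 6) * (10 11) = [0, 1, 2, 9, 4, 5, 3, 15, 8, 7, 11, 6, 12, 13, 14, 10] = (3 9 7 15 10 11 6)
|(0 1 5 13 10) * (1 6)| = 6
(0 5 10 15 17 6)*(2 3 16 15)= (0 5 10 2 3 16 15 17 6)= [5, 1, 3, 16, 4, 10, 0, 7, 8, 9, 2, 11, 12, 13, 14, 17, 15, 6]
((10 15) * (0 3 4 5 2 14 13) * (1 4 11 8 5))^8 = (15)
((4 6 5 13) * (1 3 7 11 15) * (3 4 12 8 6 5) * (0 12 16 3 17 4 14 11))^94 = (0 5 12 13 8 16 6 3 17 7 4)(1 11)(14 15) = ((0 12 8 6 17 4 5 13 16 3 7)(1 14 11 15))^94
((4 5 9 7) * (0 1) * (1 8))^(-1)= (0 1 8)(4 7 9 5)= ((0 8 1)(4 5 9 7))^(-1)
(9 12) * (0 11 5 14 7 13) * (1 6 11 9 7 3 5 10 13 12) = (0 9 1 6 11 10 13)(3 5 14)(7 12) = [9, 6, 2, 5, 4, 14, 11, 12, 8, 1, 13, 10, 7, 0, 3]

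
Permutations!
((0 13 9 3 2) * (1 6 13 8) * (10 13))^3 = ((0 8 1 6 10 13 9 3 2))^3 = (0 6 9)(1 13 2)(3 8 10)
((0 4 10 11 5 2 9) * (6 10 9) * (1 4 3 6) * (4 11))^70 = (0 4 6)(1 5)(2 11)(3 9 10)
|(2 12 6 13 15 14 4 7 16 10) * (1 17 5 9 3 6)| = |(1 17 5 9 3 6 13 15 14 4 7 16 10 2 12)| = 15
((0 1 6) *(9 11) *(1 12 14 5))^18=(14)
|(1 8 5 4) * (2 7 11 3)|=|(1 8 5 4)(2 7 11 3)|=4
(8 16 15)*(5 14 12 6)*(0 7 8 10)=(0 7 8 16 15 10)(5 14 12 6)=[7, 1, 2, 3, 4, 14, 5, 8, 16, 9, 0, 11, 6, 13, 12, 10, 15]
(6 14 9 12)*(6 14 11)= (6 11)(9 12 14)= [0, 1, 2, 3, 4, 5, 11, 7, 8, 12, 10, 6, 14, 13, 9]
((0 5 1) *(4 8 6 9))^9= (4 8 6 9)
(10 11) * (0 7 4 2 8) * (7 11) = (0 11 10 7 4 2 8) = [11, 1, 8, 3, 2, 5, 6, 4, 0, 9, 7, 10]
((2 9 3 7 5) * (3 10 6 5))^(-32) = (2 6 9 5 10)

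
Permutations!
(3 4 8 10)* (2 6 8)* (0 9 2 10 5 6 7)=(0 9 2 7)(3 4 10)(5 6 8)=[9, 1, 7, 4, 10, 6, 8, 0, 5, 2, 3]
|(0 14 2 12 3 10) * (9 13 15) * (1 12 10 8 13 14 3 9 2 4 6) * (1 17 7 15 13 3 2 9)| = |(0 2 10)(1 12)(3 8)(4 6 17 7 15 9 14)| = 42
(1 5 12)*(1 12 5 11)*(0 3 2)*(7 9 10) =[3, 11, 0, 2, 4, 5, 6, 9, 8, 10, 7, 1, 12] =(12)(0 3 2)(1 11)(7 9 10)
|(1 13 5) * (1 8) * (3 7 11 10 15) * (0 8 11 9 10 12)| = |(0 8 1 13 5 11 12)(3 7 9 10 15)| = 35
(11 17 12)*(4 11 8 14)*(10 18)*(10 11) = (4 10 18 11 17 12 8 14) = [0, 1, 2, 3, 10, 5, 6, 7, 14, 9, 18, 17, 8, 13, 4, 15, 16, 12, 11]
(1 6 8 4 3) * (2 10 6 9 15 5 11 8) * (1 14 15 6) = (1 9 6 2 10)(3 14 15 5 11 8 4) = [0, 9, 10, 14, 3, 11, 2, 7, 4, 6, 1, 8, 12, 13, 15, 5]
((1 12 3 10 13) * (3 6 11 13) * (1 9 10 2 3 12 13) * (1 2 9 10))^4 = (1 6 9 12 3 10 2 13 11)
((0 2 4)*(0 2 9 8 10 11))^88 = (0 10 9 11 8)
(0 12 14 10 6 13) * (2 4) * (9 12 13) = (0 13)(2 4)(6 9 12 14 10) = [13, 1, 4, 3, 2, 5, 9, 7, 8, 12, 6, 11, 14, 0, 10]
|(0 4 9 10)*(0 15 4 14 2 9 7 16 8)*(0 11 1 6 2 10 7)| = |(0 14 10 15 4)(1 6 2 9 7 16 8 11)| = 40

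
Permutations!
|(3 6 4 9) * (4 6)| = 3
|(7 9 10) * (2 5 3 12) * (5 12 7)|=|(2 12)(3 7 9 10 5)|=10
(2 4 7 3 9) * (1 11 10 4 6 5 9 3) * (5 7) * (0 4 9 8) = (0 4 5 8)(1 11 10 9 2 6 7) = [4, 11, 6, 3, 5, 8, 7, 1, 0, 2, 9, 10]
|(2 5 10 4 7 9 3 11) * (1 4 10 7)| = 6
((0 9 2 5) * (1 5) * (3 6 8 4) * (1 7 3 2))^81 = ((0 9 1 5)(2 7 3 6 8 4))^81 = (0 9 1 5)(2 6)(3 4)(7 8)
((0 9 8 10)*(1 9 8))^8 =(0 10 8)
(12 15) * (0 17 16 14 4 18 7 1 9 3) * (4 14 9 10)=[17, 10, 2, 0, 18, 5, 6, 1, 8, 3, 4, 11, 15, 13, 14, 12, 9, 16, 7]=(0 17 16 9 3)(1 10 4 18 7)(12 15)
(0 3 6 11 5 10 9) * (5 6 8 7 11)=(0 3 8 7 11 6 5 10 9)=[3, 1, 2, 8, 4, 10, 5, 11, 7, 0, 9, 6]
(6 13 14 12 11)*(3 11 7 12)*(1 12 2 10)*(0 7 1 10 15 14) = (0 7 2 15 14 3 11 6 13)(1 12) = [7, 12, 15, 11, 4, 5, 13, 2, 8, 9, 10, 6, 1, 0, 3, 14]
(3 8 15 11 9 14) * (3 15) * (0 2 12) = (0 2 12)(3 8)(9 14 15 11) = [2, 1, 12, 8, 4, 5, 6, 7, 3, 14, 10, 9, 0, 13, 15, 11]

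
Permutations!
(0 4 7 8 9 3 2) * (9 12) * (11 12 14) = [4, 1, 0, 2, 7, 5, 6, 8, 14, 3, 10, 12, 9, 13, 11] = (0 4 7 8 14 11 12 9 3 2)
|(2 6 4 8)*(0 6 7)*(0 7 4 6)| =3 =|(2 4 8)|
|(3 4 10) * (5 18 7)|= |(3 4 10)(5 18 7)|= 3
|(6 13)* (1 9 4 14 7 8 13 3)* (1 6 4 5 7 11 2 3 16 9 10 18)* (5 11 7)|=|(1 10 18)(2 3 6 16 9 11)(4 14 7 8 13)|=30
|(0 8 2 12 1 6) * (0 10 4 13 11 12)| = 21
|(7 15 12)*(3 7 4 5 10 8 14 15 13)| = 21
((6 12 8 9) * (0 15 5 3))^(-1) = (0 3 5 15)(6 9 8 12)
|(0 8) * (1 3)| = 2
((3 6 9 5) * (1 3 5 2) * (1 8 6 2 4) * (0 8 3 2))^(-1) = ((0 8 6 9 4 1 2 3))^(-1) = (0 3 2 1 4 9 6 8)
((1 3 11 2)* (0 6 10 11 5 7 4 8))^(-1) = (0 8 4 7 5 3 1 2 11 10 6)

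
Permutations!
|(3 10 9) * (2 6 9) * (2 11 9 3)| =6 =|(2 6 3 10 11 9)|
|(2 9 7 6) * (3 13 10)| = 12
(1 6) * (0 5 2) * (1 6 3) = [5, 3, 0, 1, 4, 2, 6] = (6)(0 5 2)(1 3)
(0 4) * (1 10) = (0 4)(1 10) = [4, 10, 2, 3, 0, 5, 6, 7, 8, 9, 1]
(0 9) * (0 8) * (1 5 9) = (0 1 5 9 8) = [1, 5, 2, 3, 4, 9, 6, 7, 0, 8]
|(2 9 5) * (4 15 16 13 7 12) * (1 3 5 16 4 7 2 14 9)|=8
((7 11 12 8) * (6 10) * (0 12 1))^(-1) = (0 1 11 7 8 12)(6 10)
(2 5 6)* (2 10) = (2 5 6 10) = [0, 1, 5, 3, 4, 6, 10, 7, 8, 9, 2]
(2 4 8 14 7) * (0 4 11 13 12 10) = (0 4 8 14 7 2 11 13 12 10) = [4, 1, 11, 3, 8, 5, 6, 2, 14, 9, 0, 13, 10, 12, 7]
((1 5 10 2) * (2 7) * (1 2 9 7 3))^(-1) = (1 3 10 5)(7 9) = ((1 5 10 3)(7 9))^(-1)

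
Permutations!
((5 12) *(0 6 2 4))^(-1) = (0 4 2 6)(5 12)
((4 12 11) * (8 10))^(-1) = ((4 12 11)(8 10))^(-1) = (4 11 12)(8 10)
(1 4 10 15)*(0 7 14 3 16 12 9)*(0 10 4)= [7, 0, 2, 16, 4, 5, 6, 14, 8, 10, 15, 11, 9, 13, 3, 1, 12]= (0 7 14 3 16 12 9 10 15 1)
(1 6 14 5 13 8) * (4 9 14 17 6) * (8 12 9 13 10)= [0, 4, 2, 3, 13, 10, 17, 7, 1, 14, 8, 11, 9, 12, 5, 15, 16, 6]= (1 4 13 12 9 14 5 10 8)(6 17)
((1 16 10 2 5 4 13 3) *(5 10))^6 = (16)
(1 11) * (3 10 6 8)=(1 11)(3 10 6 8)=[0, 11, 2, 10, 4, 5, 8, 7, 3, 9, 6, 1]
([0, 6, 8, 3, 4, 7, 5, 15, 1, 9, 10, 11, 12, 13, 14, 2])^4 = (1 15 6 2 5 8 7)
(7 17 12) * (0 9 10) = [9, 1, 2, 3, 4, 5, 6, 17, 8, 10, 0, 11, 7, 13, 14, 15, 16, 12] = (0 9 10)(7 17 12)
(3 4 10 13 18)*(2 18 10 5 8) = (2 18 3 4 5 8)(10 13) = [0, 1, 18, 4, 5, 8, 6, 7, 2, 9, 13, 11, 12, 10, 14, 15, 16, 17, 3]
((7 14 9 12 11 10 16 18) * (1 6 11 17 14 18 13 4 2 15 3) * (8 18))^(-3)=(18)(1 2 16 6 15 13 11 3 4 10)(9 12 17 14)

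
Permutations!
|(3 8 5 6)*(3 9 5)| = |(3 8)(5 6 9)| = 6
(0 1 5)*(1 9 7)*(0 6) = (0 9 7 1 5 6) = [9, 5, 2, 3, 4, 6, 0, 1, 8, 7]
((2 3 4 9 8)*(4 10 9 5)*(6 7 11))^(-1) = ((2 3 10 9 8)(4 5)(6 7 11))^(-1) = (2 8 9 10 3)(4 5)(6 11 7)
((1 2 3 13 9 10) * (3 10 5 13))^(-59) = ((1 2 10)(5 13 9))^(-59) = (1 2 10)(5 13 9)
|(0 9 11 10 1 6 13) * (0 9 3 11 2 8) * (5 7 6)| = 12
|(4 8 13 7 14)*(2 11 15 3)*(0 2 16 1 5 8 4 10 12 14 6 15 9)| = |(0 2 11 9)(1 5 8 13 7 6 15 3 16)(10 12 14)| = 36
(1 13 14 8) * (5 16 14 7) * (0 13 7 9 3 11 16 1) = [13, 7, 2, 11, 4, 1, 6, 5, 0, 3, 10, 16, 12, 9, 8, 15, 14] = (0 13 9 3 11 16 14 8)(1 7 5)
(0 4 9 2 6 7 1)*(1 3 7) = [4, 0, 6, 7, 9, 5, 1, 3, 8, 2] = (0 4 9 2 6 1)(3 7)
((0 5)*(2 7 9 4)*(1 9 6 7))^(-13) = ((0 5)(1 9 4 2)(6 7))^(-13) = (0 5)(1 2 4 9)(6 7)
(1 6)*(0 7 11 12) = (0 7 11 12)(1 6) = [7, 6, 2, 3, 4, 5, 1, 11, 8, 9, 10, 12, 0]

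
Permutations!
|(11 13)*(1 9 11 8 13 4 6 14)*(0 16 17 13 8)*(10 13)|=30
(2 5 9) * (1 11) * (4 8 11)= (1 4 8 11)(2 5 9)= [0, 4, 5, 3, 8, 9, 6, 7, 11, 2, 10, 1]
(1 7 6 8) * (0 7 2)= (0 7 6 8 1 2)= [7, 2, 0, 3, 4, 5, 8, 6, 1]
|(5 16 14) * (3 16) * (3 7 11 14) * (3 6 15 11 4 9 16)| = |(4 9 16 6 15 11 14 5 7)| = 9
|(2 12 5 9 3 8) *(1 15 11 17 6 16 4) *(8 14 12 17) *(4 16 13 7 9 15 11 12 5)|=|(1 11 8 2 17 6 13 7 9 3 14 5 15 12 4)|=15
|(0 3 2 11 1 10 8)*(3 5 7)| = |(0 5 7 3 2 11 1 10 8)| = 9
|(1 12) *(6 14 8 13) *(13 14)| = |(1 12)(6 13)(8 14)| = 2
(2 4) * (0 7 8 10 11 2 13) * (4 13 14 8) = (0 7 4 14 8 10 11 2 13) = [7, 1, 13, 3, 14, 5, 6, 4, 10, 9, 11, 2, 12, 0, 8]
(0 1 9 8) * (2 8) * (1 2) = (0 2 8)(1 9) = [2, 9, 8, 3, 4, 5, 6, 7, 0, 1]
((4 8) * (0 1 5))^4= (8)(0 1 5)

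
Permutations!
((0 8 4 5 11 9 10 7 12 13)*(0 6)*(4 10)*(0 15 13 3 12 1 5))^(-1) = ((0 8 10 7 1 5 11 9 4)(3 12)(6 15 13))^(-1) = (0 4 9 11 5 1 7 10 8)(3 12)(6 13 15)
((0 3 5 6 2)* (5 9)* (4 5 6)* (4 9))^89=(0 6 5 3 2 9 4)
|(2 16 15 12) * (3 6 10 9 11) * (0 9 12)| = 10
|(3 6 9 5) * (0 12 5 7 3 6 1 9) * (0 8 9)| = |(0 12 5 6 8 9 7 3 1)| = 9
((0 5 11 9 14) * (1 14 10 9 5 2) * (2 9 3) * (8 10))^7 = ((0 9 8 10 3 2 1 14)(5 11))^7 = (0 14 1 2 3 10 8 9)(5 11)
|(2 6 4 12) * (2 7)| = |(2 6 4 12 7)| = 5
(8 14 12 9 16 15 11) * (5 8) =(5 8 14 12 9 16 15 11) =[0, 1, 2, 3, 4, 8, 6, 7, 14, 16, 10, 5, 9, 13, 12, 11, 15]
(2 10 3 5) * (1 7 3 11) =(1 7 3 5 2 10 11) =[0, 7, 10, 5, 4, 2, 6, 3, 8, 9, 11, 1]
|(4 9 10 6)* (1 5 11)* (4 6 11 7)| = |(1 5 7 4 9 10 11)| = 7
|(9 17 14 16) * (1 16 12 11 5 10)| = |(1 16 9 17 14 12 11 5 10)| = 9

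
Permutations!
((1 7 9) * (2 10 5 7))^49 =(1 2 10 5 7 9)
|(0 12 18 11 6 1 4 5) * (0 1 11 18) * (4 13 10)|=|(18)(0 12)(1 13 10 4 5)(6 11)|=10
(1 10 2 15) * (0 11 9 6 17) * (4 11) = [4, 10, 15, 3, 11, 5, 17, 7, 8, 6, 2, 9, 12, 13, 14, 1, 16, 0] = (0 4 11 9 6 17)(1 10 2 15)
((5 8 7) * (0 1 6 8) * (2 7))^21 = ((0 1 6 8 2 7 5))^21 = (8)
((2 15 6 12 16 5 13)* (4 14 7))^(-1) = ((2 15 6 12 16 5 13)(4 14 7))^(-1) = (2 13 5 16 12 6 15)(4 7 14)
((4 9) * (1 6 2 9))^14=(1 4 9 2 6)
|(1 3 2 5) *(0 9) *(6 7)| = |(0 9)(1 3 2 5)(6 7)| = 4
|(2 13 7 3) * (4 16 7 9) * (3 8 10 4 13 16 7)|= 12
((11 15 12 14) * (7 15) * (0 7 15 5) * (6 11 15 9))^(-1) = (0 5 7)(6 9 11)(12 15 14)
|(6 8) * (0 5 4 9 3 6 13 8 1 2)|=8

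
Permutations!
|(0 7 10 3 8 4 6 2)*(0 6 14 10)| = |(0 7)(2 6)(3 8 4 14 10)| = 10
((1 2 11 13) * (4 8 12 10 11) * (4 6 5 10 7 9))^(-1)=((1 2 6 5 10 11 13)(4 8 12 7 9))^(-1)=(1 13 11 10 5 6 2)(4 9 7 12 8)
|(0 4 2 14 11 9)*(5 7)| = |(0 4 2 14 11 9)(5 7)| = 6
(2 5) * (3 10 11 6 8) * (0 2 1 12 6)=(0 2 5 1 12 6 8 3 10 11)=[2, 12, 5, 10, 4, 1, 8, 7, 3, 9, 11, 0, 6]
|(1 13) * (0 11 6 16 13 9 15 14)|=9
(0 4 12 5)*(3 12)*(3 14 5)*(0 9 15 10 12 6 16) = (0 4 14 5 9 15 10 12 3 6 16) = [4, 1, 2, 6, 14, 9, 16, 7, 8, 15, 12, 11, 3, 13, 5, 10, 0]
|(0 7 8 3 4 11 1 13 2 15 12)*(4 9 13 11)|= 18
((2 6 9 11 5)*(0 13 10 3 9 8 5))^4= ((0 13 10 3 9 11)(2 6 8 5))^4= (0 9 10)(3 13 11)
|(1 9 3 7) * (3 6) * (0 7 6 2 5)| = |(0 7 1 9 2 5)(3 6)| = 6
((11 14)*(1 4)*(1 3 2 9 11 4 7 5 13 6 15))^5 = ((1 7 5 13 6 15)(2 9 11 14 4 3))^5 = (1 15 6 13 5 7)(2 3 4 14 11 9)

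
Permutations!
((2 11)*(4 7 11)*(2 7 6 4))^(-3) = ((4 6)(7 11))^(-3) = (4 6)(7 11)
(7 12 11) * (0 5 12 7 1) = [5, 0, 2, 3, 4, 12, 6, 7, 8, 9, 10, 1, 11] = (0 5 12 11 1)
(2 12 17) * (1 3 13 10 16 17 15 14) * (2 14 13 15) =(1 3 15 13 10 16 17 14)(2 12) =[0, 3, 12, 15, 4, 5, 6, 7, 8, 9, 16, 11, 2, 10, 1, 13, 17, 14]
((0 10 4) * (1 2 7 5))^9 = ((0 10 4)(1 2 7 5))^9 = (10)(1 2 7 5)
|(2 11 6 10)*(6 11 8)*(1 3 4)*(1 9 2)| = |(11)(1 3 4 9 2 8 6 10)| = 8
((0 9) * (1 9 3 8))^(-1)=(0 9 1 8 3)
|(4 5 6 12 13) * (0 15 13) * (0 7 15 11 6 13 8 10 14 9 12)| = |(0 11 6)(4 5 13)(7 15 8 10 14 9 12)| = 21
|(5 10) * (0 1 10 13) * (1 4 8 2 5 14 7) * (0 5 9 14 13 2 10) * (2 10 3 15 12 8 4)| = |(0 2 9 14 7 1)(3 15 12 8)(5 10 13)| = 12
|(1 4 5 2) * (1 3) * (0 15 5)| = 7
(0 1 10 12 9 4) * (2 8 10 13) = [1, 13, 8, 3, 0, 5, 6, 7, 10, 4, 12, 11, 9, 2] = (0 1 13 2 8 10 12 9 4)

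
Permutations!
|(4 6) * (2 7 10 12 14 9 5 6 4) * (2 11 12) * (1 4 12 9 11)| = |(1 4 12 14 11 9 5 6)(2 7 10)| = 24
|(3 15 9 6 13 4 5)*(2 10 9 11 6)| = |(2 10 9)(3 15 11 6 13 4 5)| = 21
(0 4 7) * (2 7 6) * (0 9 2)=(0 4 6)(2 7 9)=[4, 1, 7, 3, 6, 5, 0, 9, 8, 2]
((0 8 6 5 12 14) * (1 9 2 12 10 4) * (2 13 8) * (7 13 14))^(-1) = (0 14 9 1 4 10 5 6 8 13 7 12 2)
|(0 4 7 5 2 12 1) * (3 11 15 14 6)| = |(0 4 7 5 2 12 1)(3 11 15 14 6)| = 35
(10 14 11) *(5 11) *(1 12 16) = (1 12 16)(5 11 10 14) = [0, 12, 2, 3, 4, 11, 6, 7, 8, 9, 14, 10, 16, 13, 5, 15, 1]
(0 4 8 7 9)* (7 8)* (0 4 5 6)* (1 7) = (0 5 6)(1 7 9 4) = [5, 7, 2, 3, 1, 6, 0, 9, 8, 4]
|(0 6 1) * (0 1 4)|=3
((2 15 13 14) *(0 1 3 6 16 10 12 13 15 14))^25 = ((0 1 3 6 16 10 12 13)(2 14))^25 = (0 1 3 6 16 10 12 13)(2 14)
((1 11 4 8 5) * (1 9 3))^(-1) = (1 3 9 5 8 4 11)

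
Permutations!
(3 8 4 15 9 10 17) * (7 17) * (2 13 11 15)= (2 13 11 15 9 10 7 17 3 8 4)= [0, 1, 13, 8, 2, 5, 6, 17, 4, 10, 7, 15, 12, 11, 14, 9, 16, 3]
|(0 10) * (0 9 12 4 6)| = |(0 10 9 12 4 6)| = 6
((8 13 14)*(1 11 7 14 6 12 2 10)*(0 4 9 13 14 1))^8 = ((0 4 9 13 6 12 2 10)(1 11 7)(8 14))^8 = (14)(1 7 11)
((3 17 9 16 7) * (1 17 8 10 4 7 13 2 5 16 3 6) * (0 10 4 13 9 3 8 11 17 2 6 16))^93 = (17)(0 13 1 5 10 6 2)(4 9 7 8 16)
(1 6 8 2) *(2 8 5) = (8)(1 6 5 2) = [0, 6, 1, 3, 4, 2, 5, 7, 8]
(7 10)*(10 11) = (7 11 10) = [0, 1, 2, 3, 4, 5, 6, 11, 8, 9, 7, 10]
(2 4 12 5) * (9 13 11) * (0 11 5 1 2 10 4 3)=(0 11 9 13 5 10 4 12 1 2 3)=[11, 2, 3, 0, 12, 10, 6, 7, 8, 13, 4, 9, 1, 5]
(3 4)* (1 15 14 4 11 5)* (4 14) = (1 15 4 3 11 5) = [0, 15, 2, 11, 3, 1, 6, 7, 8, 9, 10, 5, 12, 13, 14, 4]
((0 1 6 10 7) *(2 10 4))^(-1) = ((0 1 6 4 2 10 7))^(-1) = (0 7 10 2 4 6 1)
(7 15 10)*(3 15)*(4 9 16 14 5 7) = (3 15 10 4 9 16 14 5 7) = [0, 1, 2, 15, 9, 7, 6, 3, 8, 16, 4, 11, 12, 13, 5, 10, 14]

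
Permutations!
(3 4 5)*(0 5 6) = (0 5 3 4 6) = [5, 1, 2, 4, 6, 3, 0]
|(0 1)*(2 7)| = 2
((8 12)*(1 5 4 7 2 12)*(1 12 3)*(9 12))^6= (12)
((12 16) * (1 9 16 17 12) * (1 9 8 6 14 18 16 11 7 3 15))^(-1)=(1 15 3 7 11 9 16 18 14 6 8)(12 17)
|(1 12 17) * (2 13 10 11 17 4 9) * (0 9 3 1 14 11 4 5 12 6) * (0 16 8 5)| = |(0 9 2 13 10 4 3 1 6 16 8 5 12)(11 17 14)| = 39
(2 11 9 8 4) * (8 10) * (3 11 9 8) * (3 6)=[0, 1, 9, 11, 2, 5, 3, 7, 4, 10, 6, 8]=(2 9 10 6 3 11 8 4)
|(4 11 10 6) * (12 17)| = 4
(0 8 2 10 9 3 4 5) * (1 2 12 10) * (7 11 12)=[8, 2, 1, 4, 5, 0, 6, 11, 7, 3, 9, 12, 10]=(0 8 7 11 12 10 9 3 4 5)(1 2)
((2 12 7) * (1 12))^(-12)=(12)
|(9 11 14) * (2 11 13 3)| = 6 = |(2 11 14 9 13 3)|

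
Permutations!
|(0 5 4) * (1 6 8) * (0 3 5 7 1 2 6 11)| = |(0 7 1 11)(2 6 8)(3 5 4)| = 12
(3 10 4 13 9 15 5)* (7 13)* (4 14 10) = (3 4 7 13 9 15 5)(10 14) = [0, 1, 2, 4, 7, 3, 6, 13, 8, 15, 14, 11, 12, 9, 10, 5]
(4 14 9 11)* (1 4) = [0, 4, 2, 3, 14, 5, 6, 7, 8, 11, 10, 1, 12, 13, 9] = (1 4 14 9 11)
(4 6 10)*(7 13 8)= (4 6 10)(7 13 8)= [0, 1, 2, 3, 6, 5, 10, 13, 7, 9, 4, 11, 12, 8]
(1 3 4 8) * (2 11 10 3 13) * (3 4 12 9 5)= [0, 13, 11, 12, 8, 3, 6, 7, 1, 5, 4, 10, 9, 2]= (1 13 2 11 10 4 8)(3 12 9 5)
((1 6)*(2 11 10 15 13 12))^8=(2 10 13)(11 15 12)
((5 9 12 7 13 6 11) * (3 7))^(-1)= (3 12 9 5 11 6 13 7)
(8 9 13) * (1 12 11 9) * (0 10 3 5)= (0 10 3 5)(1 12 11 9 13 8)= [10, 12, 2, 5, 4, 0, 6, 7, 1, 13, 3, 9, 11, 8]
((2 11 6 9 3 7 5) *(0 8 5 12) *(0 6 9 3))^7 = (0 8 5 2 11 9)(3 6 12 7)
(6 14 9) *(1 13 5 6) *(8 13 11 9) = (1 11 9)(5 6 14 8 13) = [0, 11, 2, 3, 4, 6, 14, 7, 13, 1, 10, 9, 12, 5, 8]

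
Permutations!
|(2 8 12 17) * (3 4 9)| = |(2 8 12 17)(3 4 9)| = 12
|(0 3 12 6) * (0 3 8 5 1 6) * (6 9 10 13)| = 10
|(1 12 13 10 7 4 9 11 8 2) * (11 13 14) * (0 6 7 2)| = 13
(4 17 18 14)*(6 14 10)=(4 17 18 10 6 14)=[0, 1, 2, 3, 17, 5, 14, 7, 8, 9, 6, 11, 12, 13, 4, 15, 16, 18, 10]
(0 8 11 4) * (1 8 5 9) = (0 5 9 1 8 11 4) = [5, 8, 2, 3, 0, 9, 6, 7, 11, 1, 10, 4]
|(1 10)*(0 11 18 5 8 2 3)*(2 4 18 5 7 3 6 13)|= 24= |(0 11 5 8 4 18 7 3)(1 10)(2 6 13)|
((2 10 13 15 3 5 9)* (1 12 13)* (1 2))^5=((1 12 13 15 3 5 9)(2 10))^5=(1 5 15 12 9 3 13)(2 10)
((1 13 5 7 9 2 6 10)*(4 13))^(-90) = (13)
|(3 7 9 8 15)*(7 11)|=|(3 11 7 9 8 15)|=6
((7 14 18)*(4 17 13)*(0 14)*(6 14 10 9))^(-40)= ((0 10 9 6 14 18 7)(4 17 13))^(-40)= (0 9 14 7 10 6 18)(4 13 17)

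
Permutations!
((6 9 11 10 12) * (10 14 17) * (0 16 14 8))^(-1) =(0 8 11 9 6 12 10 17 14 16)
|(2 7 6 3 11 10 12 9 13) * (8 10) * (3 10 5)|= |(2 7 6 10 12 9 13)(3 11 8 5)|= 28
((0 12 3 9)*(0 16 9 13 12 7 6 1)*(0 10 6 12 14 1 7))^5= (1 3 6 14 12 10 13 7)(9 16)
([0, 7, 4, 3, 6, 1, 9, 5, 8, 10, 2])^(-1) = [0, 5, 10, 3, 2, 7, 4, 1, 8, 6, 9]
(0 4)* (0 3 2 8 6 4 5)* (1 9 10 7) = (0 5)(1 9 10 7)(2 8 6 4 3) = [5, 9, 8, 2, 3, 0, 4, 1, 6, 10, 7]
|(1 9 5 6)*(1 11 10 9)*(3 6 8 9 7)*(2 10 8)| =|(2 10 7 3 6 11 8 9 5)| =9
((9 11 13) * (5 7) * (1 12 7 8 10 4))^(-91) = (9 13 11) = ((1 12 7 5 8 10 4)(9 11 13))^(-91)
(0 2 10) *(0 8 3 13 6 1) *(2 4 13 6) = (0 4 13 2 10 8 3 6 1) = [4, 0, 10, 6, 13, 5, 1, 7, 3, 9, 8, 11, 12, 2]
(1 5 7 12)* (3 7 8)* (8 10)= (1 5 10 8 3 7 12)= [0, 5, 2, 7, 4, 10, 6, 12, 3, 9, 8, 11, 1]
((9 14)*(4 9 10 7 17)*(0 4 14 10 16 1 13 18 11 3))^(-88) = (0 10 14 13 3 9 17 1 11 4 7 16 18)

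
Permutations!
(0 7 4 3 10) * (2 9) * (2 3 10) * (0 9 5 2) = (0 7 4 10 9 3)(2 5) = [7, 1, 5, 0, 10, 2, 6, 4, 8, 3, 9]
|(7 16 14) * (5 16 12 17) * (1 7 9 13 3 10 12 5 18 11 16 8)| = |(1 7 5 8)(3 10 12 17 18 11 16 14 9 13)| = 20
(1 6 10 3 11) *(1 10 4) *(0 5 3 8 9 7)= (0 5 3 11 10 8 9 7)(1 6 4)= [5, 6, 2, 11, 1, 3, 4, 0, 9, 7, 8, 10]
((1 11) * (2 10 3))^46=(11)(2 10 3)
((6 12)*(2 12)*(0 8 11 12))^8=(0 11 6)(2 8 12)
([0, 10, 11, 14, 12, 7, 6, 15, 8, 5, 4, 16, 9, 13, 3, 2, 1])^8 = [0, 2, 5, 3, 16, 4, 6, 12, 8, 10, 11, 7, 1, 13, 14, 9, 15]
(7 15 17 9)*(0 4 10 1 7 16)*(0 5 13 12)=(0 4 10 1 7 15 17 9 16 5 13 12)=[4, 7, 2, 3, 10, 13, 6, 15, 8, 16, 1, 11, 0, 12, 14, 17, 5, 9]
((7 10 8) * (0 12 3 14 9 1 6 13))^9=(0 12 3 14 9 1 6 13)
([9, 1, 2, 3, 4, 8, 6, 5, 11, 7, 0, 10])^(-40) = (0 7 8 10 9 5 11)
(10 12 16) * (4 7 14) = [0, 1, 2, 3, 7, 5, 6, 14, 8, 9, 12, 11, 16, 13, 4, 15, 10] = (4 7 14)(10 12 16)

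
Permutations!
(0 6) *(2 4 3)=(0 6)(2 4 3)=[6, 1, 4, 2, 3, 5, 0]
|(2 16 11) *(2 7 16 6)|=|(2 6)(7 16 11)|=6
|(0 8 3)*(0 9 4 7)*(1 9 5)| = |(0 8 3 5 1 9 4 7)| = 8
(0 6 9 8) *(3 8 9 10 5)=(0 6 10 5 3 8)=[6, 1, 2, 8, 4, 3, 10, 7, 0, 9, 5]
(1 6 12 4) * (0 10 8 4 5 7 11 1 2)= (0 10 8 4 2)(1 6 12 5 7 11)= [10, 6, 0, 3, 2, 7, 12, 11, 4, 9, 8, 1, 5]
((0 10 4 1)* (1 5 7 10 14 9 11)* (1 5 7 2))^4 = (0 5 14 2 9 1 11)(4 7 10)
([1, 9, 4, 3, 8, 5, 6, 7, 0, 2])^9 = (0 2)(1 4)(8 9)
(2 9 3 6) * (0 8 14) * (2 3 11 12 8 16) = (0 16 2 9 11 12 8 14)(3 6) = [16, 1, 9, 6, 4, 5, 3, 7, 14, 11, 10, 12, 8, 13, 0, 15, 2]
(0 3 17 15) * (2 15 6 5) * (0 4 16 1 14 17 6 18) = (0 3 6 5 2 15 4 16 1 14 17 18) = [3, 14, 15, 6, 16, 2, 5, 7, 8, 9, 10, 11, 12, 13, 17, 4, 1, 18, 0]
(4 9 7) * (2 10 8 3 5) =(2 10 8 3 5)(4 9 7) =[0, 1, 10, 5, 9, 2, 6, 4, 3, 7, 8]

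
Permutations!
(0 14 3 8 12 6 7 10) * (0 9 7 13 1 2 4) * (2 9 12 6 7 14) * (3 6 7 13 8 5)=(0 2 4)(1 9 14 6 8 7 10 12 13)(3 5)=[2, 9, 4, 5, 0, 3, 8, 10, 7, 14, 12, 11, 13, 1, 6]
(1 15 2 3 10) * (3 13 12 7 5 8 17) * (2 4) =(1 15 4 2 13 12 7 5 8 17 3 10) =[0, 15, 13, 10, 2, 8, 6, 5, 17, 9, 1, 11, 7, 12, 14, 4, 16, 3]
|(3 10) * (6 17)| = 2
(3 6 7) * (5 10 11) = (3 6 7)(5 10 11) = [0, 1, 2, 6, 4, 10, 7, 3, 8, 9, 11, 5]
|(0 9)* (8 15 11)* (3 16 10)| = 6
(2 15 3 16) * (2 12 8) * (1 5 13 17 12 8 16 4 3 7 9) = (1 5 13 17 12 16 8 2 15 7 9)(3 4) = [0, 5, 15, 4, 3, 13, 6, 9, 2, 1, 10, 11, 16, 17, 14, 7, 8, 12]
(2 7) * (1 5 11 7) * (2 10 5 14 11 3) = (1 14 11 7 10 5 3 2) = [0, 14, 1, 2, 4, 3, 6, 10, 8, 9, 5, 7, 12, 13, 11]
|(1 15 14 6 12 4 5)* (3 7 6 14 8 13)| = 10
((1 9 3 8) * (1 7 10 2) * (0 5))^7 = (10)(0 5)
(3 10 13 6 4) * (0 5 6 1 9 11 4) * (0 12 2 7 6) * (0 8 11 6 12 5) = (1 9 6 5 8 11 4 3 10 13)(2 7 12) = [0, 9, 7, 10, 3, 8, 5, 12, 11, 6, 13, 4, 2, 1]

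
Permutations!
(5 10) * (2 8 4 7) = (2 8 4 7)(5 10) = [0, 1, 8, 3, 7, 10, 6, 2, 4, 9, 5]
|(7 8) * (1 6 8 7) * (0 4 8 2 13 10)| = 8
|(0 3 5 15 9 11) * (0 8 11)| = |(0 3 5 15 9)(8 11)| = 10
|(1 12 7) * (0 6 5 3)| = 12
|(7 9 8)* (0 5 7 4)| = |(0 5 7 9 8 4)| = 6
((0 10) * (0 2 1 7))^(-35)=((0 10 2 1 7))^(-35)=(10)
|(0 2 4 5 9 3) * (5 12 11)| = |(0 2 4 12 11 5 9 3)| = 8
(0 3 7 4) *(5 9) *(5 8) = (0 3 7 4)(5 9 8) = [3, 1, 2, 7, 0, 9, 6, 4, 5, 8]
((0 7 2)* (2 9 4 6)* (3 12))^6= ((0 7 9 4 6 2)(3 12))^6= (12)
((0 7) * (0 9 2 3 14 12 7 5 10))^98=((0 5 10)(2 3 14 12 7 9))^98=(0 10 5)(2 14 7)(3 12 9)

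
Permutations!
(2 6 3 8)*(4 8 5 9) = (2 6 3 5 9 4 8) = [0, 1, 6, 5, 8, 9, 3, 7, 2, 4]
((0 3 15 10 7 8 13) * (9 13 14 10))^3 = (0 9 3 13 15)(7 10 14 8) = ((0 3 15 9 13)(7 8 14 10))^3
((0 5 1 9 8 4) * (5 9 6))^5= (0 9 8 4)(1 5 6)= ((0 9 8 4)(1 6 5))^5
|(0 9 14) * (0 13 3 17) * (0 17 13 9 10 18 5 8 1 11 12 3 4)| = 22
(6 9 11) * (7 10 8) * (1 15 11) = [0, 15, 2, 3, 4, 5, 9, 10, 7, 1, 8, 6, 12, 13, 14, 11] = (1 15 11 6 9)(7 10 8)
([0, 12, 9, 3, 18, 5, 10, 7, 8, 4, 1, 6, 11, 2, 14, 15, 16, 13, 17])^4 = (1 10 6 11 12)(2 17 4)(9 13 18)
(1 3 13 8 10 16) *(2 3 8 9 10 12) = [0, 8, 3, 13, 4, 5, 6, 7, 12, 10, 16, 11, 2, 9, 14, 15, 1] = (1 8 12 2 3 13 9 10 16)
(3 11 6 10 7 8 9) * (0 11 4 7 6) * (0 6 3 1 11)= (1 11 6 10 3 4 7 8 9)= [0, 11, 2, 4, 7, 5, 10, 8, 9, 1, 3, 6]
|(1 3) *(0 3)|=3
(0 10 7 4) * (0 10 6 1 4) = (0 6 1 4 10 7) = [6, 4, 2, 3, 10, 5, 1, 0, 8, 9, 7]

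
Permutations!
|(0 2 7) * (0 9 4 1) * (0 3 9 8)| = 4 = |(0 2 7 8)(1 3 9 4)|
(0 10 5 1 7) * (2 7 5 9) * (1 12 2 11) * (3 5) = (0 10 9 11 1 3 5 12 2 7) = [10, 3, 7, 5, 4, 12, 6, 0, 8, 11, 9, 1, 2]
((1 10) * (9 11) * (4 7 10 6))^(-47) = (1 7 6 10 4)(9 11)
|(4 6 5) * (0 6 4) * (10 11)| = 6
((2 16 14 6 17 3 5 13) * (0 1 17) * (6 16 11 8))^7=((0 1 17 3 5 13 2 11 8 6)(14 16))^7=(0 11 5 1 8 13 17 6 2 3)(14 16)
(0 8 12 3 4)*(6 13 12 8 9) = [9, 1, 2, 4, 0, 5, 13, 7, 8, 6, 10, 11, 3, 12] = (0 9 6 13 12 3 4)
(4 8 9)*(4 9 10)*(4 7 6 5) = (4 8 10 7 6 5) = [0, 1, 2, 3, 8, 4, 5, 6, 10, 9, 7]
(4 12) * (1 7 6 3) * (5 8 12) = (1 7 6 3)(4 5 8 12) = [0, 7, 2, 1, 5, 8, 3, 6, 12, 9, 10, 11, 4]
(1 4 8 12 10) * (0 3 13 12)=(0 3 13 12 10 1 4 8)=[3, 4, 2, 13, 8, 5, 6, 7, 0, 9, 1, 11, 10, 12]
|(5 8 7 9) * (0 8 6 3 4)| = |(0 8 7 9 5 6 3 4)| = 8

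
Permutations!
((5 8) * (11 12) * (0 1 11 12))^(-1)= ((12)(0 1 11)(5 8))^(-1)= (12)(0 11 1)(5 8)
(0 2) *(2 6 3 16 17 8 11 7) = [6, 1, 0, 16, 4, 5, 3, 2, 11, 9, 10, 7, 12, 13, 14, 15, 17, 8] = (0 6 3 16 17 8 11 7 2)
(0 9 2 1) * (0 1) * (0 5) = [9, 1, 5, 3, 4, 0, 6, 7, 8, 2] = (0 9 2 5)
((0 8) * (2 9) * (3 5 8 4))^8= ((0 4 3 5 8)(2 9))^8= (9)(0 5 4 8 3)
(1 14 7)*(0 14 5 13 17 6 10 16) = (0 14 7 1 5 13 17 6 10 16) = [14, 5, 2, 3, 4, 13, 10, 1, 8, 9, 16, 11, 12, 17, 7, 15, 0, 6]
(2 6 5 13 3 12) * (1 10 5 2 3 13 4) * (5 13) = [0, 10, 6, 12, 1, 4, 2, 7, 8, 9, 13, 11, 3, 5] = (1 10 13 5 4)(2 6)(3 12)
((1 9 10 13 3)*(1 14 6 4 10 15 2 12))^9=(1 12 2 15 9)(3 4)(6 13)(10 14)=((1 9 15 2 12)(3 14 6 4 10 13))^9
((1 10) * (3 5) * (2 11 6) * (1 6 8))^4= (1 11 6)(2 10 8)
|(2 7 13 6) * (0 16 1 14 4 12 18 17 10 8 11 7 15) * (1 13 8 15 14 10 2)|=42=|(0 16 13 6 1 10 15)(2 14 4 12 18 17)(7 8 11)|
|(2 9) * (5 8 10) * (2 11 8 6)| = 7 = |(2 9 11 8 10 5 6)|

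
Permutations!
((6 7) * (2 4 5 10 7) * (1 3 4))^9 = (1 3 4 5 10 7 6 2) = ((1 3 4 5 10 7 6 2))^9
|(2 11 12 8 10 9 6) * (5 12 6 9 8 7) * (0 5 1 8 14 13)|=9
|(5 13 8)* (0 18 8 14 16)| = |(0 18 8 5 13 14 16)| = 7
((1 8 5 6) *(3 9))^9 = ((1 8 5 6)(3 9))^9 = (1 8 5 6)(3 9)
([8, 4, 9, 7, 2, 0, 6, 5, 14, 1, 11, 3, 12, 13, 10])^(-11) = (0 3 14 5 11 8 7 10)(1 4 2 9)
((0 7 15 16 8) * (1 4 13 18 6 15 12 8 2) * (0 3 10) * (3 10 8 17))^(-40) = (18)(0 12 3 10 7 17 8)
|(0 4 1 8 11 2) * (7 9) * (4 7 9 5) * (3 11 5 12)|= 12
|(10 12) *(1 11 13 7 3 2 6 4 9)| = 18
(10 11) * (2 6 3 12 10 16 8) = (2 6 3 12 10 11 16 8) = [0, 1, 6, 12, 4, 5, 3, 7, 2, 9, 11, 16, 10, 13, 14, 15, 8]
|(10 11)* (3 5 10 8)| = 5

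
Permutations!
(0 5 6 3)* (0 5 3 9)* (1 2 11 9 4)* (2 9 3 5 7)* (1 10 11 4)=(0 5 6 1 9)(2 4 10 11 3 7)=[5, 9, 4, 7, 10, 6, 1, 2, 8, 0, 11, 3]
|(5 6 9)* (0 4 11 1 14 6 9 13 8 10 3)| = 10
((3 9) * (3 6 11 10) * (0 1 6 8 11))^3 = (3 11 9 10 8)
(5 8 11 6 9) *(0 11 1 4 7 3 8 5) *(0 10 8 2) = (0 11 6 9 10 8 1 4 7 3 2) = [11, 4, 0, 2, 7, 5, 9, 3, 1, 10, 8, 6]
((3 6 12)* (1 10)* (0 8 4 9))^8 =((0 8 4 9)(1 10)(3 6 12))^8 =(3 12 6)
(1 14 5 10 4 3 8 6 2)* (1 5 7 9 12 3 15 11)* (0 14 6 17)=(0 14 7 9 12 3 8 17)(1 6 2 5 10 4 15 11)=[14, 6, 5, 8, 15, 10, 2, 9, 17, 12, 4, 1, 3, 13, 7, 11, 16, 0]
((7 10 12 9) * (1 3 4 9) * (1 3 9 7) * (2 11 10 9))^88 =(1 7 3 10 2 9 4 12 11)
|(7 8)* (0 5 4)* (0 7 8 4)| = 2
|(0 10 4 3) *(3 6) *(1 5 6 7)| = 8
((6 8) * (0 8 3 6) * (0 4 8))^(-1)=((3 6)(4 8))^(-1)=(3 6)(4 8)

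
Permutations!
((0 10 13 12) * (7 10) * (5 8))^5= ((0 7 10 13 12)(5 8))^5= (13)(5 8)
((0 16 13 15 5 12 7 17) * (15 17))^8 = ((0 16 13 17)(5 12 7 15))^8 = (17)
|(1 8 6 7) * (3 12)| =4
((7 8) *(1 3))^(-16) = ((1 3)(7 8))^(-16) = (8)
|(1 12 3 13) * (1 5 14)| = |(1 12 3 13 5 14)| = 6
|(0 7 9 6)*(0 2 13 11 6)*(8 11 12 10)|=21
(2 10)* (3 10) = (2 3 10) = [0, 1, 3, 10, 4, 5, 6, 7, 8, 9, 2]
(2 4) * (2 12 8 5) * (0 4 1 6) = (0 4 12 8 5 2 1 6) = [4, 6, 1, 3, 12, 2, 0, 7, 5, 9, 10, 11, 8]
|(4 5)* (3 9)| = 2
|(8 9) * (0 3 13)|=6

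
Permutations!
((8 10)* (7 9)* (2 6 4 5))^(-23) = (2 6 4 5)(7 9)(8 10)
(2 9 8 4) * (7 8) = (2 9 7 8 4) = [0, 1, 9, 3, 2, 5, 6, 8, 4, 7]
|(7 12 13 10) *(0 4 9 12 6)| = |(0 4 9 12 13 10 7 6)| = 8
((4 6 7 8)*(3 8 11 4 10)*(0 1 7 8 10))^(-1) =(0 8 6 4 11 7 1)(3 10)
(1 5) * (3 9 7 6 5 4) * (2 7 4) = (1 2 7 6 5)(3 9 4) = [0, 2, 7, 9, 3, 1, 5, 6, 8, 4]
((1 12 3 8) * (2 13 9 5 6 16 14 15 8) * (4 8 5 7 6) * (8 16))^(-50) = (16)(1 13 8 2 6 3 7 12 9)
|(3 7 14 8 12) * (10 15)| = |(3 7 14 8 12)(10 15)| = 10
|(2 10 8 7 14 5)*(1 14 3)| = |(1 14 5 2 10 8 7 3)| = 8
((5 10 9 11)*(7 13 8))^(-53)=((5 10 9 11)(7 13 8))^(-53)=(5 11 9 10)(7 13 8)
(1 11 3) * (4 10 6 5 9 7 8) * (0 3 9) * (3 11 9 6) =(0 11 6 5)(1 9 7 8 4 10 3) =[11, 9, 2, 1, 10, 0, 5, 8, 4, 7, 3, 6]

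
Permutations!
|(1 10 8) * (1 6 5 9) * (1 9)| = 5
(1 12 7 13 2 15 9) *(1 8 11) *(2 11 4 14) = (1 12 7 13 11)(2 15 9 8 4 14) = [0, 12, 15, 3, 14, 5, 6, 13, 4, 8, 10, 1, 7, 11, 2, 9]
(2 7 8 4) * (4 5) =(2 7 8 5 4) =[0, 1, 7, 3, 2, 4, 6, 8, 5]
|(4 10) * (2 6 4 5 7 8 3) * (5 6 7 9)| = |(2 7 8 3)(4 10 6)(5 9)| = 12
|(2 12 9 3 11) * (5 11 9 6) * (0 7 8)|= |(0 7 8)(2 12 6 5 11)(3 9)|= 30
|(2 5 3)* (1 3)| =|(1 3 2 5)| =4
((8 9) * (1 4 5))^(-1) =((1 4 5)(8 9))^(-1) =(1 5 4)(8 9)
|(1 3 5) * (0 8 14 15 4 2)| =|(0 8 14 15 4 2)(1 3 5)| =6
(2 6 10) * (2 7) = [0, 1, 6, 3, 4, 5, 10, 2, 8, 9, 7] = (2 6 10 7)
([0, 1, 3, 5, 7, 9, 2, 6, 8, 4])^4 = (2 4 3 7 5 6 9)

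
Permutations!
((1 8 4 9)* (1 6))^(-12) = (1 9 8 6 4)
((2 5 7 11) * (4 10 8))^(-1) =((2 5 7 11)(4 10 8))^(-1) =(2 11 7 5)(4 8 10)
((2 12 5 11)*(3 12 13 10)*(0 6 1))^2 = ((0 6 1)(2 13 10 3 12 5 11))^2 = (0 1 6)(2 10 12 11 13 3 5)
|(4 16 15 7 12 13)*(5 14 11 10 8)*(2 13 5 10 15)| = 12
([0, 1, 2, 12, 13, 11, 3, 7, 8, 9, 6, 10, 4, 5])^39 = (3 6 10 11 5 13 4 12)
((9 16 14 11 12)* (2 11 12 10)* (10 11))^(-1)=((2 10)(9 16 14 12))^(-1)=(2 10)(9 12 14 16)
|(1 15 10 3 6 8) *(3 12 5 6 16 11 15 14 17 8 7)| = 36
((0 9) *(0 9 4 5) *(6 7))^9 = ((9)(0 4 5)(6 7))^9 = (9)(6 7)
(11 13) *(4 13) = (4 13 11) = [0, 1, 2, 3, 13, 5, 6, 7, 8, 9, 10, 4, 12, 11]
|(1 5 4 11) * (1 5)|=3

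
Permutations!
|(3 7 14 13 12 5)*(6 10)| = |(3 7 14 13 12 5)(6 10)| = 6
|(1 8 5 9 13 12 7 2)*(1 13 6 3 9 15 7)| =24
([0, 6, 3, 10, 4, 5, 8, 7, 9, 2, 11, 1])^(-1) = [0, 11, 9, 2, 4, 5, 1, 7, 6, 8, 3, 10]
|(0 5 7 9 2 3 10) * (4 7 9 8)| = |(0 5 9 2 3 10)(4 7 8)| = 6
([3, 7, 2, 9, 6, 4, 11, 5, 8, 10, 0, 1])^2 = [9, 5, 2, 10, 11, 6, 1, 4, 8, 0, 3, 7]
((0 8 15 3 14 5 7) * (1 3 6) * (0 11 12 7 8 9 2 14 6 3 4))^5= ((0 9 2 14 5 8 15 3 6 1 4)(7 11 12))^5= (0 8 4 5 1 14 6 2 3 9 15)(7 12 11)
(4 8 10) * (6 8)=(4 6 8 10)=[0, 1, 2, 3, 6, 5, 8, 7, 10, 9, 4]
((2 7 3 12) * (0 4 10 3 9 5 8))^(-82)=((0 4 10 3 12 2 7 9 5 8))^(-82)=(0 5 7 12 10)(2 3 4 8 9)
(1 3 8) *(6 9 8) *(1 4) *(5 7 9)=(1 3 6 5 7 9 8 4)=[0, 3, 2, 6, 1, 7, 5, 9, 4, 8]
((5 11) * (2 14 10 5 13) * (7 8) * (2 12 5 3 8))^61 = (2 14 10 3 8 7)(5 11 13 12)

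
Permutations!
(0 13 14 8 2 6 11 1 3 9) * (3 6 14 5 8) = (0 13 5 8 2 14 3 9)(1 6 11) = [13, 6, 14, 9, 4, 8, 11, 7, 2, 0, 10, 1, 12, 5, 3]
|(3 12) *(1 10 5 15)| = |(1 10 5 15)(3 12)| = 4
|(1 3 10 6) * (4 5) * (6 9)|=10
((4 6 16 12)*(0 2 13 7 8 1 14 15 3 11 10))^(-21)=(0 2 13 7 8 1 14 15 3 11 10)(4 12 16 6)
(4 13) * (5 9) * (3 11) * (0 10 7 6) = [10, 1, 2, 11, 13, 9, 0, 6, 8, 5, 7, 3, 12, 4] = (0 10 7 6)(3 11)(4 13)(5 9)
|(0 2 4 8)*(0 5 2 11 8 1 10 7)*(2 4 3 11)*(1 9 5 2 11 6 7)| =|(0 11 8 2 3 6 7)(1 10)(4 9 5)| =42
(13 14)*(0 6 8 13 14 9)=(14)(0 6 8 13 9)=[6, 1, 2, 3, 4, 5, 8, 7, 13, 0, 10, 11, 12, 9, 14]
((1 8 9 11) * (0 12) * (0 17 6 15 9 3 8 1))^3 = (0 6 11 17 9 12 15)(3 8)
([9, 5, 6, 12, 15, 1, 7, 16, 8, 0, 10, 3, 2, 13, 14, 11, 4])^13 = [9, 5, 4, 7, 12, 1, 15, 11, 8, 0, 10, 6, 16, 13, 14, 2, 3]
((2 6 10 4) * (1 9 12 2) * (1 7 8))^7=(1 7 10 2 9 8 4 6 12)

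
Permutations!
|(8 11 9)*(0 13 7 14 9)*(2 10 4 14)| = 10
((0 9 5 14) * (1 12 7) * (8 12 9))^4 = (0 1)(5 12)(7 14)(8 9)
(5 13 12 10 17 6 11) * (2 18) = [0, 1, 18, 3, 4, 13, 11, 7, 8, 9, 17, 5, 10, 12, 14, 15, 16, 6, 2] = (2 18)(5 13 12 10 17 6 11)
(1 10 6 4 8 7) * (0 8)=(0 8 7 1 10 6 4)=[8, 10, 2, 3, 0, 5, 4, 1, 7, 9, 6]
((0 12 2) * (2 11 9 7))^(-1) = ((0 12 11 9 7 2))^(-1) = (0 2 7 9 11 12)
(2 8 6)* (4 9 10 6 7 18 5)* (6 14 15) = (2 8 7 18 5 4 9 10 14 15 6) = [0, 1, 8, 3, 9, 4, 2, 18, 7, 10, 14, 11, 12, 13, 15, 6, 16, 17, 5]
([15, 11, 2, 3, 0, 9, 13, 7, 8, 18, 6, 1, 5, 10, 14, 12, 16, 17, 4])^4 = (0 9 15 18 12 4 5)(6 13 10)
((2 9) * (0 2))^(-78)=(9)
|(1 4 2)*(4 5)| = |(1 5 4 2)| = 4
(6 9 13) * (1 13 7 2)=(1 13 6 9 7 2)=[0, 13, 1, 3, 4, 5, 9, 2, 8, 7, 10, 11, 12, 6]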